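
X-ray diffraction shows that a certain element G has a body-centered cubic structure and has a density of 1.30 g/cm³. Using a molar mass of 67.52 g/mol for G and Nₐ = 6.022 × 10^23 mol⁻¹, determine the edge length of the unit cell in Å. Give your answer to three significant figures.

5.57 Å

With Z = 2 atoms per BCC cell, a³ = Z·M/(N_A·ρ) = 2 × 67.52 / (6.022 × 10²³ × 1.300 g/cm³) = 1.725 × 10^-22 cm³.
a = (1.725 × 10^-22)^(1/3) = 5.567 × 10^-8 cm = 5.57 Å.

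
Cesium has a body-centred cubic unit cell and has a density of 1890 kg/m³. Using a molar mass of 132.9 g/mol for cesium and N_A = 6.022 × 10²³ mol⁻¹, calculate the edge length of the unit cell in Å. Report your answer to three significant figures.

6.16 Å

With Z = 2 atoms per BCC cell, a³ = Z·M/(N_A·ρ) = 2 × 132.9 / (6.022 × 10²³ × 1.890 g/cm³) = 2.335 × 10^-22 cm³.
a = (2.335 × 10^-22)^(1/3) = 6.158 × 10^-8 cm = 6.16 Å.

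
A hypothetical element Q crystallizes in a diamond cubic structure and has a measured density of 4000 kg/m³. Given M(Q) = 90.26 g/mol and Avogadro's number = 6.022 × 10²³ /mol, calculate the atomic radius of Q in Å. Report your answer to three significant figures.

For a diamond cubic cell (Z = 8), a³ = Z·M/(N_A·ρ) = 8 × 90.26 / (6.022 × 10²³ × 4.000) = 2.998 × 10^-22 cm³, so a = 6.693 × 10^-8 cm = 6.693 Å.
Nearest neighbors lie along the body diagonal with √3·a = 8r, so r = 0.2165 × a = 1.45 Å.

1.45 Å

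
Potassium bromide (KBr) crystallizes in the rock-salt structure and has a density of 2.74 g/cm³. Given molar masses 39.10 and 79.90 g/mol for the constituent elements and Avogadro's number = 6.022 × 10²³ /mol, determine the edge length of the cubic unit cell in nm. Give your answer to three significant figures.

M(KBr) = 119.0 g/mol; Z = 4 formula units per cell.
a³ = Z·M/(N_A·ρ) = 4 × 119.0 / (6.022 × 10²³ × 2.74) = 2.885 × 10^-22 cm³, so a = 6.608 × 10^-8 cm = 0.661 nm.

0.661 nm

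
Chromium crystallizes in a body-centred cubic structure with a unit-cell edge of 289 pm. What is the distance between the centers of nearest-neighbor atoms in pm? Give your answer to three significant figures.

In a BCC structure, atoms touch along the body diagonal, so √3·a = 4r; the nearest-neighbor distance equals 2r = 0.8660·a.
d = 0.8660 × 289 = 250 pm.

250 pm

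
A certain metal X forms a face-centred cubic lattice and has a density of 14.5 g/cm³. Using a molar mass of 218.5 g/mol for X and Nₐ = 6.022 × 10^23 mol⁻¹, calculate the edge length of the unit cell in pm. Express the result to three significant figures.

464 pm

With Z = 4 atoms per FCC cell, a³ = Z·M/(N_A·ρ) = 4 × 218.5 / (6.022 × 10²³ × 14.50 g/cm³) = 1.001 × 10^-22 cm³.
a = (1.001 × 10^-22)^(1/3) = 4.643 × 10^-8 cm = 464 pm.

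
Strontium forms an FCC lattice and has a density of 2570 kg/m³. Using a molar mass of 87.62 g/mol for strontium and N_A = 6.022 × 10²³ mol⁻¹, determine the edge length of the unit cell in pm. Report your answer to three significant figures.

610 pm

With Z = 4 atoms per FCC cell, a³ = Z·M/(N_A·ρ) = 4 × 87.62 / (6.022 × 10²³ × 2.570 g/cm³) = 2.265 × 10^-22 cm³.
a = (2.265 × 10^-22)^(1/3) = 6.095 × 10^-8 cm = 610 pm.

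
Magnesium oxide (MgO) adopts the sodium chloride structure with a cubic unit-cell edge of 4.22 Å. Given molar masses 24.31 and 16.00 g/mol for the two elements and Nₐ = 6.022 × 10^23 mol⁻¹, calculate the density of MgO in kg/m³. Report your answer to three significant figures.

3560 kg/m³

The sodium chloride structure contains Z = 4 formula units per cell; M(MgO) = 24.31 + 16.00 = 40.31 g/mol.
a³ = (4.220 × 10^-8 cm)³ = 7.515 × 10^-23 cm³.
ρ = 4 × 40.31 / (6.022 × 10²³ × 7.515 × 10^-23) = 3.563 g/cm³ = 3560 kg/m³.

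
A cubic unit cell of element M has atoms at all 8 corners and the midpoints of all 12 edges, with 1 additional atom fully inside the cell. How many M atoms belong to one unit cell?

Corner atoms are shared by 8 cells (1/8 each), edge atoms by 4 (1/4 each), interior atoms are unshared.
Net atoms = 8 × 1/8 + 12 × 1/4 + 1 = 1 + 3 + 1 = 5.

5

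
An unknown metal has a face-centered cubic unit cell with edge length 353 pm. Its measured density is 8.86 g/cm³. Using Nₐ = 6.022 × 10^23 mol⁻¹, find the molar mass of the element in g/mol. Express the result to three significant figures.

58.7 g/mol

An FCC cell has Z = 4 atoms; a = 3.530 × 10^-8 cm.
M = ρ·N_A·a³/Z = 8.86 × 6.022 × 10²³ × 4.399 × 10^-23 / 4 = 58.7 g/mol.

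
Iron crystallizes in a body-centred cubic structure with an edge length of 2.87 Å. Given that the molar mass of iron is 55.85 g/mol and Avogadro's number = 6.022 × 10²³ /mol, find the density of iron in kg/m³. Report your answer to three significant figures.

7850 kg/m³

A BCC unit cell contains Z = 2 atoms.
Cell volume: a³ = (2.87 Å)³ = (2.870 × 10^-8 cm)³ = 2.364 × 10^-23 cm³.
ρ = Z·M/(N_A·a³) = 2 × 55.85 / (6.022 × 10²³ × 2.364 × 10^-23) = 7.846 g/cm³ = 7850 kg/m³.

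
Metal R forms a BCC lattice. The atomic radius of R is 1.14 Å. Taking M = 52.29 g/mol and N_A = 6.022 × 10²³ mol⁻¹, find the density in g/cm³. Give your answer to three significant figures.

9.52 g/cm³

In a BCC lattice, atoms touch along the body diagonal, so √3·a = 4r, giving a = 2.633 Å = 2.633 × 10^-8 cm.
With Z = 2, ρ = Z·M/(N_A·a³) = 2 × 52.29 / (6.022 × 10²³ × 1.825 × 10^-23) = 9.517 g/cm³.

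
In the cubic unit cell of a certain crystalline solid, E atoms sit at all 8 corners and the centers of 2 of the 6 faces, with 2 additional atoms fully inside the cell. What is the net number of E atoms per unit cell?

4

Corner atoms are shared by 8 cells (1/8 each), face atoms by 2 (1/2 each), interior atoms are unshared.
Net atoms = 8 × 1/8 + 2 × 1/2 + 2 = 1 + 1 + 2 = 4.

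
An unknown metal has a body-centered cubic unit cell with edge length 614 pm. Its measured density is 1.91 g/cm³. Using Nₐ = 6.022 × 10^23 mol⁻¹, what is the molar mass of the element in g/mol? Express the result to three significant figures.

133 g/mol

A BCC cell has Z = 2 atoms; a = 6.140 × 10^-8 cm.
M = ρ·N_A·a³/Z = 1.91 × 6.022 × 10²³ × 2.315 × 10^-22 / 2 = 133 g/mol.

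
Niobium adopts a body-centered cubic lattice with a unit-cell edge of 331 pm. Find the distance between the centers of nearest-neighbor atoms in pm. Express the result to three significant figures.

In a BCC structure, atoms touch along the body diagonal, so √3·a = 4r; the nearest-neighbor distance equals 2r = 0.8660·a.
d = 0.8660 × 331 = 287 pm.

287 pm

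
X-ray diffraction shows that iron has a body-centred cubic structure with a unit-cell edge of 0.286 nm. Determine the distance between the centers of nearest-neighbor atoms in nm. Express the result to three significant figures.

0.248 nm

In a BCC structure, atoms touch along the body diagonal, so √3·a = 4r; the nearest-neighbor distance equals 2r = 0.8660·a.
d = 0.8660 × 0.286 = 0.248 nm.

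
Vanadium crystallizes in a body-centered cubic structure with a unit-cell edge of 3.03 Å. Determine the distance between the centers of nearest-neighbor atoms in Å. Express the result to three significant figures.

In a BCC structure, atoms touch along the body diagonal, so √3·a = 4r; the nearest-neighbor distance equals 2r = 0.8660·a.
d = 0.8660 × 3.03 = 2.62 Å.

2.62 Å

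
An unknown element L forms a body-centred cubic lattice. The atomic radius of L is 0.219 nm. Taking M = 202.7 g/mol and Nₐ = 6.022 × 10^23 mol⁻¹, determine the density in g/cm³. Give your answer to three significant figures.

In a BCC lattice, atoms touch along the body diagonal, so √3·a = 4r, giving a = 0.5058 nm = 5.058 × 10^-8 cm.
With Z = 2, ρ = Z·M/(N_A·a³) = 2 × 202.7 / (6.022 × 10²³ × 1.294 × 10^-22) = 5.204 g/cm³.

5.20 g/cm³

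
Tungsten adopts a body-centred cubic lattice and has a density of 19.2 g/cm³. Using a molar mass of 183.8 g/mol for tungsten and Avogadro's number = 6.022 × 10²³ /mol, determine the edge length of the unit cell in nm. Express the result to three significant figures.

0.317 nm

With Z = 2 atoms per BCC cell, a³ = Z·M/(N_A·ρ) = 2 × 183.8 / (6.022 × 10²³ × 19.20 g/cm³) = 3.179 × 10^-23 cm³.
a = (3.179 × 10^-23)^(1/3) = 3.168 × 10^-8 cm = 0.317 nm.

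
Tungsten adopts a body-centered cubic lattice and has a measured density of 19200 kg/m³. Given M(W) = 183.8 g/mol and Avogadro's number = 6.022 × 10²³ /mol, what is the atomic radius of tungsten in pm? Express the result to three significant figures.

For a BCC cell (Z = 2), a³ = Z·M/(N_A·ρ) = 2 × 183.8 / (6.022 × 10²³ × 19.20) = 3.179 × 10^-23 cm³, so a = 3.168 × 10^-8 cm = 316.8 pm.
Atoms touch along the body diagonal, so √3·a = 4r, so r = 0.4330 × a = 137 pm.

137 pm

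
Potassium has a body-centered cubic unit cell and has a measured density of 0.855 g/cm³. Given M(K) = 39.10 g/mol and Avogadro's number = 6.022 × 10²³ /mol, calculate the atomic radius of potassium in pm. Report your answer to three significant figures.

For a BCC cell (Z = 2), a³ = Z·M/(N_A·ρ) = 2 × 39.10 / (6.022 × 10²³ × 0.8550) = 1.519 × 10^-22 cm³, so a = 5.335 × 10^-8 cm = 533.5 pm.
Atoms touch along the body diagonal, so √3·a = 4r, so r = 0.4330 × a = 231 pm.

231 pm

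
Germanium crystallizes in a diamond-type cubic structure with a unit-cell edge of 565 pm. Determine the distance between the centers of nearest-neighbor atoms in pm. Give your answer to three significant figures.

In a diamond cubic structure, nearest neighbors lie along the body diagonal with √3·a = 8r; the nearest-neighbor distance equals 2r = 0.4330·a.
d = 0.4330 × 565 = 245 pm.

245 pm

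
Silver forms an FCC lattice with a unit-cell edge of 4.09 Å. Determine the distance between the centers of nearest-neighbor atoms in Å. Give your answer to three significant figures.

2.89 Å

In an FCC structure, atoms touch along the face diagonal, so √2·a = 4r; the nearest-neighbor distance equals 2r = 0.7071·a.
d = 0.7071 × 4.09 = 2.89 Å.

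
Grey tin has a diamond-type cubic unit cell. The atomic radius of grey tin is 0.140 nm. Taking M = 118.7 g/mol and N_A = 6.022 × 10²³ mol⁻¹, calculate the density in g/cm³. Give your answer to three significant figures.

5.83 g/cm³

In a diamond cubic lattice, nearest neighbors lie along the body diagonal with √3·a = 8r, giving a = 0.6466 nm = 6.466 × 10^-8 cm.
With Z = 8, ρ = Z·M/(N_A·a³) = 8 × 118.7 / (6.022 × 10²³ × 2.704 × 10^-22) = 5.832 g/cm³.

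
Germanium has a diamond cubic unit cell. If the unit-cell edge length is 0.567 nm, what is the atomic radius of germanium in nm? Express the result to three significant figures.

In a diamond cubic lattice, nearest neighbors lie along the body diagonal with √3·a = 8r.
r = √3·a/8 = 1.7321 × 0.567 / 8 = 0.123 nm.

0.123 nm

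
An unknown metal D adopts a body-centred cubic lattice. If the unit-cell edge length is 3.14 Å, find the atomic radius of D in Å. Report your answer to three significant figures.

In a BCC lattice, atoms touch along the body diagonal, so √3·a = 4r.
r = √3·a/4 = 1.7321 × 3.14 / 4 = 1.36 Å.

1.36 Å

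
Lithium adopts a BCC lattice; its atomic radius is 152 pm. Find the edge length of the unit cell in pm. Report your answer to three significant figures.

In a BCC lattice, atoms touch along the body diagonal, so √3·a = 4r.
a = 4r/√3 = 4 × 152 / 1.7321 = 351 pm.

351 pm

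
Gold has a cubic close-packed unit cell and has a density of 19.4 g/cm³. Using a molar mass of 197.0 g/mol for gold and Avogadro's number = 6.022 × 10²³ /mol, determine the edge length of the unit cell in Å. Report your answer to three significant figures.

4.07 Å

With Z = 4 atoms per FCC cell, a³ = Z·M/(N_A·ρ) = 4 × 197.0 / (6.022 × 10²³ × 19.40 g/cm³) = 6.745 × 10^-23 cm³.
a = (6.745 × 10^-23)^(1/3) = 4.071 × 10^-8 cm = 4.07 Å.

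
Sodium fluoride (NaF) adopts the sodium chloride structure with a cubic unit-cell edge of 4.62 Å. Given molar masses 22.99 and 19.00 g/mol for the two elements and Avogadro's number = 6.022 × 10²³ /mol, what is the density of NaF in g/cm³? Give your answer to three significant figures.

2.83 g/cm³

The sodium chloride structure contains Z = 4 formula units per cell; M(NaF) = 22.99 + 19.00 = 41.99 g/mol.
a³ = (4.620 × 10^-8 cm)³ = 9.861 × 10^-23 cm³.
ρ = 4 × 41.99 / (6.022 × 10²³ × 9.861 × 10^-23) = 2.828 g/cm³.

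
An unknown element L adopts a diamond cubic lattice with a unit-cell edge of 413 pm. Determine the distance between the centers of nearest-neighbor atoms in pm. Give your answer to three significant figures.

179 pm

In a diamond cubic structure, nearest neighbors lie along the body diagonal with √3·a = 8r; the nearest-neighbor distance equals 2r = 0.4330·a.
d = 0.4330 × 413 = 179 pm.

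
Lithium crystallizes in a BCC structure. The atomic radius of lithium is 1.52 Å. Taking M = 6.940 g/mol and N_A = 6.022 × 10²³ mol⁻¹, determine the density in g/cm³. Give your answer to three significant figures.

0.533 g/cm³

In a BCC lattice, atoms touch along the body diagonal, so √3·a = 4r, giving a = 3.510 Å = 3.510 × 10^-8 cm.
With Z = 2, ρ = Z·M/(N_A·a³) = 2 × 6.940 / (6.022 × 10²³ × 4.325 × 10^-23) = 0.5329 g/cm³.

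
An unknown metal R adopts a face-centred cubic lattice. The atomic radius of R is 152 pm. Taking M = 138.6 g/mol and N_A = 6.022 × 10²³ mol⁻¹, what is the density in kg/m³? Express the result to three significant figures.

11600 kg/m³

In an FCC lattice, atoms touch along the face diagonal, so √2·a = 4r, giving a = 429.9 pm = 4.299 × 10^-8 cm.
With Z = 4, ρ = Z·M/(N_A·a³) = 4 × 138.6 / (6.022 × 10²³ × 7.946 × 10^-23) = 11.59 g/cm³ = 11600 kg/m³.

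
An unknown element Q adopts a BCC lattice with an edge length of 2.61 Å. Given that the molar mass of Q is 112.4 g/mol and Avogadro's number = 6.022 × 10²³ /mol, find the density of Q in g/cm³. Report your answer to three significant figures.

21.0 g/cm³

A BCC unit cell contains Z = 2 atoms.
Cell volume: a³ = (2.61 Å)³ = (2.610 × 10^-8 cm)³ = 1.778 × 10^-23 cm³.
ρ = Z·M/(N_A·a³) = 2 × 112.4 / (6.022 × 10²³ × 1.778 × 10^-23) = 21.00 g/cm³.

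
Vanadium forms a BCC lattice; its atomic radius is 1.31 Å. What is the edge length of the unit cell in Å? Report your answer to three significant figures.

In a BCC lattice, atoms touch along the body diagonal, so √3·a = 4r.
a = 4r/√3 = 4 × 1.31 / 1.7321 = 3.03 Å.

3.03 Å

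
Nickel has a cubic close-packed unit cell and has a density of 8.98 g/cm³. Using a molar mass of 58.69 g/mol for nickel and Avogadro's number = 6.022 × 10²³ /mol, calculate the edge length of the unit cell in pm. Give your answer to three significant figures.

351 pm

With Z = 4 atoms per FCC cell, a³ = Z·M/(N_A·ρ) = 4 × 58.69 / (6.022 × 10²³ × 8.980 g/cm³) = 4.341 × 10^-23 cm³.
a = (4.341 × 10^-23)^(1/3) = 3.515 × 10^-8 cm = 351 pm.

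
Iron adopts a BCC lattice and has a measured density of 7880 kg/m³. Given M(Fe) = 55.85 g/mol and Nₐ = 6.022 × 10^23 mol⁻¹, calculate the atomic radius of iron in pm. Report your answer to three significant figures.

124 pm

For a BCC cell (Z = 2), a³ = Z·M/(N_A·ρ) = 2 × 55.85 / (6.022 × 10²³ × 7.880) = 2.354 × 10^-23 cm³, so a = 2.866 × 10^-8 cm = 286.6 pm.
Atoms touch along the body diagonal, so √3·a = 4r, so r = 0.4330 × a = 124 pm.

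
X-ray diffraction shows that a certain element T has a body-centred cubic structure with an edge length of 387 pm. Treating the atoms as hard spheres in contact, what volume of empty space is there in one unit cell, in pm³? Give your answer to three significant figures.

In a BCC lattice atoms touch along the body diagonal, so √3·a = 4r, so r = 0.4330a = 167.6 pm.
V_cell = a³ = 5.796 × 10^7 pm³; V_atoms = 2 × (4/3)πr³ = 3.942 × 10^7 pm³.
Empty space = 5.796 × 10^7 − 3.942 × 10^7 = 1.85 × 10^7 pm³.

1.85 × 10^7 pm³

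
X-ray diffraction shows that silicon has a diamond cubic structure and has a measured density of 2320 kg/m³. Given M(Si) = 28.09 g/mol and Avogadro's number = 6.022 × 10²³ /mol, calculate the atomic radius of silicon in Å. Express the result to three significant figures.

For a diamond cubic cell (Z = 8), a³ = Z·M/(N_A·ρ) = 8 × 28.09 / (6.022 × 10²³ × 2.320) = 1.608 × 10^-22 cm³, so a = 5.438 × 10^-8 cm = 5.438 Å.
Nearest neighbors lie along the body diagonal with √3·a = 8r, so r = 0.2165 × a = 1.18 Å.

1.18 Å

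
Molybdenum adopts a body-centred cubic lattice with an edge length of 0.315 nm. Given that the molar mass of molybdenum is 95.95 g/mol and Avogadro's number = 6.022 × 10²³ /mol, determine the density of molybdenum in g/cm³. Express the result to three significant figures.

10.2 g/cm³

A BCC unit cell contains Z = 2 atoms.
Cell volume: a³ = (0.315 nm)³ = (3.150 × 10^-8 cm)³ = 3.126 × 10^-23 cm³.
ρ = Z·M/(N_A·a³) = 2 × 95.95 / (6.022 × 10²³ × 3.126 × 10^-23) = 10.20 g/cm³.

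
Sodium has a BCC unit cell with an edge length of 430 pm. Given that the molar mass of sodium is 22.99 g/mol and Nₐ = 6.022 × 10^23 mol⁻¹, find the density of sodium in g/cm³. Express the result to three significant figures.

0.960 g/cm³

A BCC unit cell contains Z = 2 atoms.
Cell volume: a³ = (430 pm)³ = (4.300 × 10^-8 cm)³ = 7.951 × 10^-23 cm³.
ρ = Z·M/(N_A·a³) = 2 × 22.99 / (6.022 × 10²³ × 7.951 × 10^-23) = 0.9603 g/cm³.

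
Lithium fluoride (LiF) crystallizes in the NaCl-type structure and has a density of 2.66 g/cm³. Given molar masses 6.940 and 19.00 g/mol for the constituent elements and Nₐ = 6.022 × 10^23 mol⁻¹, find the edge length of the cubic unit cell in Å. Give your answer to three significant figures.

M(LiF) = 25.94 g/mol; Z = 4 formula units per cell.
a³ = Z·M/(N_A·ρ) = 4 × 25.94 / (6.022 × 10²³ × 2.66) = 6.478 × 10^-23 cm³, so a = 4.016 × 10^-8 cm = 4.02 Å.

4.02 Å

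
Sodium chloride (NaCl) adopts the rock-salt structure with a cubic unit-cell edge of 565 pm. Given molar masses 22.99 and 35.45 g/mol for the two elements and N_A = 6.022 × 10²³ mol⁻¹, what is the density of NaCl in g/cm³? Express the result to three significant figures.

The rock-salt structure contains Z = 4 formula units per cell; M(NaCl) = 22.99 + 35.45 = 58.44 g/mol.
a³ = (5.650 × 10^-8 cm)³ = 1.804 × 10^-22 cm³.
ρ = 4 × 58.44 / (6.022 × 10²³ × 1.804 × 10^-22) = 2.152 g/cm³.

2.15 g/cm³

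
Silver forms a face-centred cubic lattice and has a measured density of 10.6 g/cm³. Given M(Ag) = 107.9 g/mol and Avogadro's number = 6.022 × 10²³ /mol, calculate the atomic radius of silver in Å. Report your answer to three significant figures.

For an FCC cell (Z = 4), a³ = Z·M/(N_A·ρ) = 4 × 107.9 / (6.022 × 10²³ × 10.60) = 6.761 × 10^-23 cm³, so a = 4.074 × 10^-8 cm = 4.074 Å.
Atoms touch along the face diagonal, so √2·a = 4r, so r = 0.3536 × a = 1.44 Å.

1.44 Å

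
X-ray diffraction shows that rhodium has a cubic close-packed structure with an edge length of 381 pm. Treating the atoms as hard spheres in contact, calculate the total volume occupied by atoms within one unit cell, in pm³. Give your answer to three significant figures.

In an FCC lattice atoms touch along the face diagonal, so √2·a = 4r, so r = 0.3536a = 134.7 pm.
V_atoms = Z × (4/3)πr³ = 4 × (4/3)π × (134.7)³ = 4.10 × 10^7 pm³.

4.10 × 10^7 pm³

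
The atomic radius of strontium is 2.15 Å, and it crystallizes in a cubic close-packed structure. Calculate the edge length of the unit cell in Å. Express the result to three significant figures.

6.08 Å

In an FCC lattice, atoms touch along the face diagonal, so √2·a = 4r.
a = 4r/√2 = 4 × 2.15 / 1.4142 = 6.08 Å.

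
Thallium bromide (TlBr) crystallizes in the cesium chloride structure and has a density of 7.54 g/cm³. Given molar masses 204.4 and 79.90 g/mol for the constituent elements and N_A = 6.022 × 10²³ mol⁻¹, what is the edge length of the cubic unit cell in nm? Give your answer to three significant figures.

M(TlBr) = 284.3 g/mol; Z = 1 formula unit per cell.
a³ = Z·M/(N_A·ρ) = 1 × 284.3 / (6.022 × 10²³ × 7.54) = 6.261 × 10^-23 cm³, so a = 3.971 × 10^-8 cm = 0.397 nm.

0.397 nm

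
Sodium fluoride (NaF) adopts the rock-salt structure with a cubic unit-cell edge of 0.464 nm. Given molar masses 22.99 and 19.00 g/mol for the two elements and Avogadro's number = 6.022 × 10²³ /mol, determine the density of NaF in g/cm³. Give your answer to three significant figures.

The rock-salt structure contains Z = 4 formula units per cell; M(NaF) = 22.99 + 19.00 = 41.99 g/mol.
a³ = (4.640 × 10^-8 cm)³ = 9.990 × 10^-23 cm³.
ρ = 4 × 41.99 / (6.022 × 10²³ × 9.990 × 10^-23) = 2.792 g/cm³.

2.79 g/cm³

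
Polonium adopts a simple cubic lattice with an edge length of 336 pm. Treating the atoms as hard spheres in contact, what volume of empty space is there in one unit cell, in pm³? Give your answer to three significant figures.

1.81 × 10^7 pm³

In a simple cubic lattice atoms touch along the cell edge, so a = 2r, so r = 0.5000a = 168.0 pm.
V_cell = a³ = 3.793 × 10^7 pm³; V_atoms = 1 × (4/3)πr³ = 1.986 × 10^7 pm³.
Empty space = 3.793 × 10^7 − 1.986 × 10^7 = 1.81 × 10^7 pm³.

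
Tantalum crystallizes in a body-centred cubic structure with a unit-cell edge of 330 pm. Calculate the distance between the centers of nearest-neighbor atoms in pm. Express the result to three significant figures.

In a BCC structure, atoms touch along the body diagonal, so √3·a = 4r; the nearest-neighbor distance equals 2r = 0.8660·a.
d = 0.8660 × 330 = 286 pm.

286 pm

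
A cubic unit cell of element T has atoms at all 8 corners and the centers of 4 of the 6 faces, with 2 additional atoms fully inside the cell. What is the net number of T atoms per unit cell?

Corner atoms are shared by 8 cells (1/8 each), face atoms by 2 (1/2 each), interior atoms are unshared.
Net atoms = 8 × 1/8 + 4 × 1/2 + 2 = 1 + 2 + 2 = 5.

5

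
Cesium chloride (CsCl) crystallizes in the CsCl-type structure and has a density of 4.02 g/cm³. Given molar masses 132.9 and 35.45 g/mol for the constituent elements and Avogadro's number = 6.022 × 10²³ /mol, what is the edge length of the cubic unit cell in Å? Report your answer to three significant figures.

M(CsCl) = 168.35 g/mol; Z = 1 formula unit per cell.
a³ = Z·M/(N_A·ρ) = 1 × 168.35 / (6.022 × 10²³ × 4.02) = 6.954 × 10^-23 cm³, so a = 4.112 × 10^-8 cm = 4.11 Å.

4.11 Å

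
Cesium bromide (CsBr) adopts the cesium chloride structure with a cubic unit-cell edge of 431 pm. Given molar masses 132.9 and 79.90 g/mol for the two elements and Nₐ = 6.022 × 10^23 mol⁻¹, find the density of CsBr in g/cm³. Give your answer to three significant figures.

4.41 g/cm³

The cesium chloride structure contains Z = 1 formula unit per cell; M(CsBr) = 132.9 + 79.90 = 212.8 g/mol.
a³ = (4.310 × 10^-8 cm)³ = 8.006 × 10^-23 cm³.
ρ = 1 × 212.8 / (6.022 × 10²³ × 8.006 × 10^-23) = 4.414 g/cm³.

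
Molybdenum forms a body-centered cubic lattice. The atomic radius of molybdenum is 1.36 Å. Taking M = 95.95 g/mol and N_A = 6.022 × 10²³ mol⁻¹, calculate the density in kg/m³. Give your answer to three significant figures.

10300 kg/m³

In a BCC lattice, atoms touch along the body diagonal, so √3·a = 4r, giving a = 3.141 Å = 3.141 × 10^-8 cm.
With Z = 2, ρ = Z·M/(N_A·a³) = 2 × 95.95 / (6.022 × 10²³ × 3.098 × 10^-23) = 10.29 g/cm³ = 10300 kg/m³.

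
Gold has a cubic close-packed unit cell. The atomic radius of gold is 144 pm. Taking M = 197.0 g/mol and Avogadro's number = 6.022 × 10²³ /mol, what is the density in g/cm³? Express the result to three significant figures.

19.4 g/cm³

In an FCC lattice, atoms touch along the face diagonal, so √2·a = 4r, giving a = 407.3 pm = 4.073 × 10^-8 cm.
With Z = 4, ρ = Z·M/(N_A·a³) = 4 × 197.0 / (6.022 × 10²³ × 6.757 × 10^-23) = 19.37 g/cm³.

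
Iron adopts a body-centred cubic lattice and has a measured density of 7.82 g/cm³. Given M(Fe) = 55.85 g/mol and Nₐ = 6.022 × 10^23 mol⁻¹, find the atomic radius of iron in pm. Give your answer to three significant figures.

124 pm

For a BCC cell (Z = 2), a³ = Z·M/(N_A·ρ) = 2 × 55.85 / (6.022 × 10²³ × 7.820) = 2.372 × 10^-23 cm³, so a = 2.873 × 10^-8 cm = 287.3 pm.
Atoms touch along the body diagonal, so √3·a = 4r, so r = 0.4330 × a = 124 pm.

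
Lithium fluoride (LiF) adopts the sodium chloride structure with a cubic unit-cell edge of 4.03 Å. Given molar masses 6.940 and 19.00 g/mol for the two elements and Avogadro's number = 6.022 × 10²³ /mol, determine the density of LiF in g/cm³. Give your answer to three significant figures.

The sodium chloride structure contains Z = 4 formula units per cell; M(LiF) = 6.940 + 19.00 = 25.94 g/mol.
a³ = (4.030 × 10^-8 cm)³ = 6.545 × 10^-23 cm³.
ρ = 4 × 25.94 / (6.022 × 10²³ × 6.545 × 10^-23) = 2.633 g/cm³.

2.63 g/cm³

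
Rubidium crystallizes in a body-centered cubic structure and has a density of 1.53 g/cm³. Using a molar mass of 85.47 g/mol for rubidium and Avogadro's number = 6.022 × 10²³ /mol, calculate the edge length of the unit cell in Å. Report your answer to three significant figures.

With Z = 2 atoms per BCC cell, a³ = Z·M/(N_A·ρ) = 2 × 85.47 / (6.022 × 10²³ × 1.530 g/cm³) = 1.855 × 10^-22 cm³.
a = (1.855 × 10^-22)^(1/3) = 5.703 × 10^-8 cm = 5.70 Å.

5.70 Å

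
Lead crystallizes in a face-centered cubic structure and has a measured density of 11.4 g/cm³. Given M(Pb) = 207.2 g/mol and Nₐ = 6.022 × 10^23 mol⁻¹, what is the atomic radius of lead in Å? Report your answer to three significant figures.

1.75 Å

For an FCC cell (Z = 4), a³ = Z·M/(N_A·ρ) = 4 × 207.2 / (6.022 × 10²³ × 11.40) = 1.207 × 10^-22 cm³, so a = 4.942 × 10^-8 cm = 4.942 Å.
Atoms touch along the face diagonal, so √2·a = 4r, so r = 0.3536 × a = 1.75 Å.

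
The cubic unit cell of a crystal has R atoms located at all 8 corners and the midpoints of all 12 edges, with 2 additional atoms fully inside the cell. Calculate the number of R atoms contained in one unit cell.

Corner atoms are shared by 8 cells (1/8 each), edge atoms by 4 (1/4 each), interior atoms are unshared.
Net atoms = 8 × 1/8 + 12 × 1/4 + 2 = 1 + 3 + 2 = 6.

6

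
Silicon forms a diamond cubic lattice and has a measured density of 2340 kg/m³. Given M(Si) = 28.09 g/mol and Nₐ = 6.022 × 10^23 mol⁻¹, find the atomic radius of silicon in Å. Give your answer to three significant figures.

For a diamond cubic cell (Z = 8), a³ = Z·M/(N_A·ρ) = 8 × 28.09 / (6.022 × 10²³ × 2.340) = 1.595 × 10^-22 cm³, so a = 5.423 × 10^-8 cm = 5.423 Å.
Nearest neighbors lie along the body diagonal with √3·a = 8r, so r = 0.2165 × a = 1.17 Å.

1.17 Å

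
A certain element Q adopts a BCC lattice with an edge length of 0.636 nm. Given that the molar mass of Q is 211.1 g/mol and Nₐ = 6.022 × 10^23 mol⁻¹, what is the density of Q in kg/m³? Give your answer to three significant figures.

2730 kg/m³

A BCC unit cell contains Z = 2 atoms.
Cell volume: a³ = (0.636 nm)³ = (6.360 × 10^-8 cm)³ = 2.573 × 10^-22 cm³.
ρ = Z·M/(N_A·a³) = 2 × 211.1 / (6.022 × 10²³ × 2.573 × 10^-22) = 2.725 g/cm³ = 2730 kg/m³.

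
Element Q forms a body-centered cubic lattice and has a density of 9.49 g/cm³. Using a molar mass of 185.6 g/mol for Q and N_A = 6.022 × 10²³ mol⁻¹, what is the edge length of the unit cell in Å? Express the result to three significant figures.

4.02 Å

With Z = 2 atoms per BCC cell, a³ = Z·M/(N_A·ρ) = 2 × 185.6 / (6.022 × 10²³ × 9.490 g/cm³) = 6.495 × 10^-23 cm³.
a = (6.495 × 10^-23)^(1/3) = 4.020 × 10^-8 cm = 4.02 Å.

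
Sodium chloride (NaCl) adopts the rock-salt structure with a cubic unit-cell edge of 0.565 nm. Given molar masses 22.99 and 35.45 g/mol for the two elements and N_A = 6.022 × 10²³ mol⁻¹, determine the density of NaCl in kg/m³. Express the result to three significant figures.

The rock-salt structure contains Z = 4 formula units per cell; M(NaCl) = 22.99 + 35.45 = 58.44 g/mol.
a³ = (5.650 × 10^-8 cm)³ = 1.804 × 10^-22 cm³.
ρ = 4 × 58.44 / (6.022 × 10²³ × 1.804 × 10^-22) = 2.152 g/cm³ = 2150 kg/m³.

2150 kg/m³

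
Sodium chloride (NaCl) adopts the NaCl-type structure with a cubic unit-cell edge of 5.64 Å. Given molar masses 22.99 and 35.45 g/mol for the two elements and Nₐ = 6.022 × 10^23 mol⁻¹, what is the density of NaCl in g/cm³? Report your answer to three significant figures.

2.16 g/cm³

The NaCl-type structure contains Z = 4 formula units per cell; M(NaCl) = 22.99 + 35.45 = 58.44 g/mol.
a³ = (5.640 × 10^-8 cm)³ = 1.794 × 10^-22 cm³.
ρ = 4 × 58.44 / (6.022 × 10²³ × 1.794 × 10^-22) = 2.164 g/cm³.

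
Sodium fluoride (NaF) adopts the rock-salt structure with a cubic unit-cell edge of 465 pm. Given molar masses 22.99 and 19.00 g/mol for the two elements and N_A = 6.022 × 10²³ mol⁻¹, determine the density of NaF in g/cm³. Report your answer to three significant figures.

The rock-salt structure contains Z = 4 formula units per cell; M(NaF) = 22.99 + 19.00 = 41.99 g/mol.
a³ = (4.650 × 10^-8 cm)³ = 1.005 × 10^-22 cm³.
ρ = 4 × 41.99 / (6.022 × 10²³ × 1.005 × 10^-22) = 2.774 g/cm³.

2.77 g/cm³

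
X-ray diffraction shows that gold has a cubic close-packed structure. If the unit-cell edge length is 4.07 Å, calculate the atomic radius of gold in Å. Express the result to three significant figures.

In an FCC lattice, atoms touch along the face diagonal, so √2·a = 4r.
r = √2·a/4 = 1.4142 × 4.07 / 4 = 1.44 Å.

1.44 Å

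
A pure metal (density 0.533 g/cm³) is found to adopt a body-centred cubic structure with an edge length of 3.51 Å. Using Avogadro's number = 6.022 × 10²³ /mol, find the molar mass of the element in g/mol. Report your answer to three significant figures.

A BCC cell has Z = 2 atoms; a = 3.510 × 10^-8 cm.
M = ρ·N_A·a³/Z = 0.533 × 6.022 × 10²³ × 4.324 × 10^-23 / 2 = 6.94 g/mol.

6.94 g/mol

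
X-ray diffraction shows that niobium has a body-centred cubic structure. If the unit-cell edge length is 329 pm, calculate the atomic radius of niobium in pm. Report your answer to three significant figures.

142 pm

In a BCC lattice, atoms touch along the body diagonal, so √3·a = 4r.
r = √3·a/4 = 1.7321 × 329 / 4 = 142 pm.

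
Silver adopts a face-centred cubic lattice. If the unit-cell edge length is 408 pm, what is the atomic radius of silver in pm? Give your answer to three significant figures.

144 pm

In an FCC lattice, atoms touch along the face diagonal, so √2·a = 4r.
r = √2·a/4 = 1.4142 × 408 / 4 = 144 pm.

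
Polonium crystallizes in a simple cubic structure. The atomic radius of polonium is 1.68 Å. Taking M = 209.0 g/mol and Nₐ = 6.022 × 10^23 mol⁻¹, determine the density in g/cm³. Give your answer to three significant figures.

In a simple cubic lattice, atoms touch along the cell edge, so a = 2r, giving a = 3.360 Å = 3.360 × 10^-8 cm.
With Z = 1, ρ = Z·M/(N_A·a³) = 1 × 209.0 / (6.022 × 10²³ × 3.793 × 10^-23) = 9.149 g/cm³.

9.15 g/cm³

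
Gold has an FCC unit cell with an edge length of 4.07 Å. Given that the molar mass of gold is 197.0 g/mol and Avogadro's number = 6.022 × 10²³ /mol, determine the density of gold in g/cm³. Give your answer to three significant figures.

An FCC unit cell contains Z = 4 atoms.
Cell volume: a³ = (4.07 Å)³ = (4.070 × 10^-8 cm)³ = 6.742 × 10^-23 cm³.
ρ = Z·M/(N_A·a³) = 4 × 197.0 / (6.022 × 10²³ × 6.742 × 10^-23) = 19.41 g/cm³.

19.4 g/cm³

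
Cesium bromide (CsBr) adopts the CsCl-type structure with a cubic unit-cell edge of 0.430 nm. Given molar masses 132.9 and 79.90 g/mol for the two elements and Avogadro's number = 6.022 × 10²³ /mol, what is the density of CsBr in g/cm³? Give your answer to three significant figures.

4.44 g/cm³

The CsCl-type structure contains Z = 1 formula unit per cell; M(CsBr) = 132.9 + 79.90 = 212.8 g/mol.
a³ = (4.300 × 10^-8 cm)³ = 7.951 × 10^-23 cm³.
ρ = 1 × 212.8 / (6.022 × 10²³ × 7.951 × 10^-23) = 4.445 g/cm³.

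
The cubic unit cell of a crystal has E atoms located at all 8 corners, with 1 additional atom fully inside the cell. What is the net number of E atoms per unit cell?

Corner atoms are shared by 8 cells (1/8 each), interior atoms are unshared.
Net atoms = 8 × 1/8 + 1 = 1 + 1 = 2.

2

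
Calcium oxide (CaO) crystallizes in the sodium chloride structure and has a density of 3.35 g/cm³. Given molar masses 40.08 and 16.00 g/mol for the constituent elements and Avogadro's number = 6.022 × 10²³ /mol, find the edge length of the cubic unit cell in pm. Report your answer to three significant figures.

M(CaO) = 56.08 g/mol; Z = 4 formula units per cell.
a³ = Z·M/(N_A·ρ) = 4 × 56.08 / (6.022 × 10²³ × 3.35) = 1.112 × 10^-22 cm³, so a = 4.809 × 10^-8 cm = 481 pm.

481 pm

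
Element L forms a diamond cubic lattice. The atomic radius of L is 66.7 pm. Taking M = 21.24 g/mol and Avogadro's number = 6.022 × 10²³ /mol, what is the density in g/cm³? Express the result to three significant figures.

In a diamond cubic lattice, nearest neighbors lie along the body diagonal with √3·a = 8r, giving a = 308.1 pm = 3.081 × 10^-8 cm.
With Z = 8, ρ = Z·M/(N_A·a³) = 8 × 21.24 / (6.022 × 10²³ × 2.924 × 10^-23) = 9.650 g/cm³.

9.65 g/cm³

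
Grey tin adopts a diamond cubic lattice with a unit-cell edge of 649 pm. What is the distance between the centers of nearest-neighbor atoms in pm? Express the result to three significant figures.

In a diamond cubic structure, nearest neighbors lie along the body diagonal with √3·a = 8r; the nearest-neighbor distance equals 2r = 0.4330·a.
d = 0.4330 × 649 = 281 pm.

281 pm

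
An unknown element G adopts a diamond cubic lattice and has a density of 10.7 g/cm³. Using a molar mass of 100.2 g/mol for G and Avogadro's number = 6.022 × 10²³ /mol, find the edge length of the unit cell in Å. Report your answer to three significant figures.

With Z = 8 atoms per diamond cubic cell, a³ = Z·M/(N_A·ρ) = 8 × 100.2 / (6.022 × 10²³ × 10.70 g/cm³) = 1.244 × 10^-22 cm³.
a = (1.244 × 10^-22)^(1/3) = 4.992 × 10^-8 cm = 4.99 Å.

4.99 Å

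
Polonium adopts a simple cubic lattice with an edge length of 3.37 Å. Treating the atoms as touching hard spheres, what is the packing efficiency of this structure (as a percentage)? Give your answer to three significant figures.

In a simple cubic lattice atoms touch along the cell edge, so a = 2r, so r = 0.5000a = 1.685 Å.
Packing fraction = Z·(4/3)πr³ / a³ = 1 × (4/3)π × (1.685)³ / (3.37)³ = 0.5236 = 52.4%.

52.4%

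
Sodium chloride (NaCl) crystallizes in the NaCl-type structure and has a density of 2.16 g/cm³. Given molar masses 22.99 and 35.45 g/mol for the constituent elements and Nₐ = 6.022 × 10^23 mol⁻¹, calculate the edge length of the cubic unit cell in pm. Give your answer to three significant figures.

564 pm

M(NaCl) = 58.44 g/mol; Z = 4 formula units per cell.
a³ = Z·M/(N_A·ρ) = 4 × 58.44 / (6.022 × 10²³ × 2.16) = 1.797 × 10^-22 cm³, so a = 5.643 × 10^-8 cm = 564 pm.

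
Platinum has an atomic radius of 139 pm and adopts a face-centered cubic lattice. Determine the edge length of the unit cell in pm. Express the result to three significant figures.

In an FCC lattice, atoms touch along the face diagonal, so √2·a = 4r.
a = 4r/√2 = 4 × 139 / 1.4142 = 393 pm.

393 pm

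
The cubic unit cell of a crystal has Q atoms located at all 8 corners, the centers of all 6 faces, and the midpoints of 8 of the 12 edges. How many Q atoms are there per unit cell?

Corner atoms are shared by 8 cells (1/8 each), face atoms by 2 (1/2 each), edge atoms by 4 (1/4 each).
Net atoms = 8 × 1/8 + 6 × 1/2 + 8 × 1/4 = 1 + 3 + 2 = 6.

6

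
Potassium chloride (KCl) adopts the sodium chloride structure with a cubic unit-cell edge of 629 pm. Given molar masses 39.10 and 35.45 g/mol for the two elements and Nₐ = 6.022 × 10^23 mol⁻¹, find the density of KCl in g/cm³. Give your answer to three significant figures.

1.99 g/cm³

The sodium chloride structure contains Z = 4 formula units per cell; M(KCl) = 39.10 + 35.45 = 74.55 g/mol.
a³ = (6.290 × 10^-8 cm)³ = 2.489 × 10^-22 cm³.
ρ = 4 × 74.55 / (6.022 × 10²³ × 2.489 × 10^-22) = 1.990 g/cm³.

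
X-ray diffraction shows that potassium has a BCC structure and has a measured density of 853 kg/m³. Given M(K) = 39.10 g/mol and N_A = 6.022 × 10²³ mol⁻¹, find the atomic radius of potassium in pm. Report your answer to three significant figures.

231 pm

For a BCC cell (Z = 2), a³ = Z·M/(N_A·ρ) = 2 × 39.10 / (6.022 × 10²³ × 0.8530) = 1.522 × 10^-22 cm³, so a = 5.340 × 10^-8 cm = 534.0 pm.
Atoms touch along the body diagonal, so √3·a = 4r, so r = 0.4330 × a = 231 pm.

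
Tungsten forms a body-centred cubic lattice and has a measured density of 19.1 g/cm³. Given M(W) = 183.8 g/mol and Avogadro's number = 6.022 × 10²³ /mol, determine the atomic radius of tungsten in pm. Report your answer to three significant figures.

For a BCC cell (Z = 2), a³ = Z·M/(N_A·ρ) = 2 × 183.8 / (6.022 × 10²³ × 19.10) = 3.196 × 10^-23 cm³, so a = 3.173 × 10^-8 cm = 317.3 pm.
Atoms touch along the body diagonal, so √3·a = 4r, so r = 0.4330 × a = 137 pm.

137 pm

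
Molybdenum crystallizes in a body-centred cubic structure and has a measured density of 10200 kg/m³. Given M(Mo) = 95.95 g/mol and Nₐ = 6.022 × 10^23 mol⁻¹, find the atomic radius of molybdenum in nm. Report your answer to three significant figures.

For a BCC cell (Z = 2), a³ = Z·M/(N_A·ρ) = 2 × 95.95 / (6.022 × 10²³ × 10.20) = 3.124 × 10^-23 cm³, so a = 3.150 × 10^-8 cm = 0.3150 nm.
Atoms touch along the body diagonal, so √3·a = 4r, so r = 0.4330 × a = 0.136 nm.

0.136 nm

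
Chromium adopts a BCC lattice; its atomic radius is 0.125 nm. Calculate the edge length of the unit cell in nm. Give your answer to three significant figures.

In a BCC lattice, atoms touch along the body diagonal, so √3·a = 4r.
a = 4r/√3 = 4 × 0.125 / 1.7321 = 0.289 nm.

0.289 nm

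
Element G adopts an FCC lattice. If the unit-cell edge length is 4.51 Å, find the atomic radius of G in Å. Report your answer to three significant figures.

1.59 Å

In an FCC lattice, atoms touch along the face diagonal, so √2·a = 4r.
r = √2·a/4 = 1.4142 × 4.51 / 4 = 1.59 Å.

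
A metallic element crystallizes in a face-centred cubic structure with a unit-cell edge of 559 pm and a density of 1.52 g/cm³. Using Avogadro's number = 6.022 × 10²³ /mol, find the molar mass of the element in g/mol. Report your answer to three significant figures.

40.0 g/mol

An FCC cell has Z = 4 atoms; a = 5.590 × 10^-8 cm.
M = ρ·N_A·a³/Z = 1.52 × 6.022 × 10²³ × 1.747 × 10^-22 / 4 = 40.0 g/mol.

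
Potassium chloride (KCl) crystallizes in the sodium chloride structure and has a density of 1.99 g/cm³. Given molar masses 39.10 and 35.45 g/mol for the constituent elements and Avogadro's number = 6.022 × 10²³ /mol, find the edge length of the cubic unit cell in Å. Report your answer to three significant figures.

M(KCl) = 74.55 g/mol; Z = 4 formula units per cell.
a³ = Z·M/(N_A·ρ) = 4 × 74.55 / (6.022 × 10²³ × 1.99) = 2.488 × 10^-22 cm³, so a = 6.290 × 10^-8 cm = 6.29 Å.

6.29 Å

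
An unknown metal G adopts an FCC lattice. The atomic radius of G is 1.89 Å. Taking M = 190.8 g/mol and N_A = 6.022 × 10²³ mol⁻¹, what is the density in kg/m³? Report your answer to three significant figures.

8300 kg/m³

In an FCC lattice, atoms touch along the face diagonal, so √2·a = 4r, giving a = 5.346 Å = 5.346 × 10^-8 cm.
With Z = 4, ρ = Z·M/(N_A·a³) = 4 × 190.8 / (6.022 × 10²³ × 1.528 × 10^-22) = 8.296 g/cm³ = 8300 kg/m³.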